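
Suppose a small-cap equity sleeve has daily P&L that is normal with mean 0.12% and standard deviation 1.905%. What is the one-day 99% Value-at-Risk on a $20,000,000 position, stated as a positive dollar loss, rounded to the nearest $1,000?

At 99% one-sided, z = 2.326.
VaR = −μ + z·σ = −(0.12%) + 2.326 × 1.905% = 4.311%.
On $20,000,000: 0.04311 × $20,000,000 = $862,200.

$862,000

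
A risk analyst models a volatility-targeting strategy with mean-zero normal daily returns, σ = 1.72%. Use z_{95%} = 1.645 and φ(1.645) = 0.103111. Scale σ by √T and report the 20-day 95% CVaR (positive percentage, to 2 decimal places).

15.86%

σ_{20d} = 1.72% × √20 = 7.692%.
ES multiplier = φ(z)/(1−α) = 0.103111/0.05 = 2.062.
ES = 7.692% × 2.062 = 15.861%.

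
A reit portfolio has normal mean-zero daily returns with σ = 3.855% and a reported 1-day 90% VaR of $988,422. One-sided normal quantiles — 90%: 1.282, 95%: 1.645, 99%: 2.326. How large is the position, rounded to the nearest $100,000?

$20,000,000

VaR as a fraction of value: z·σ = 1.282 × 3.855% = 4.94211%.
Position = $988,422 / 0.0494211 = $20,000,000.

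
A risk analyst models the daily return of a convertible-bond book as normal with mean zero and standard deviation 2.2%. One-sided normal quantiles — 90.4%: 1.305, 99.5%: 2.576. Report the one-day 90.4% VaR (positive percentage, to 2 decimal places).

VaR = z·σ = 1.305 × 2.2% = 2.871%.

2.87%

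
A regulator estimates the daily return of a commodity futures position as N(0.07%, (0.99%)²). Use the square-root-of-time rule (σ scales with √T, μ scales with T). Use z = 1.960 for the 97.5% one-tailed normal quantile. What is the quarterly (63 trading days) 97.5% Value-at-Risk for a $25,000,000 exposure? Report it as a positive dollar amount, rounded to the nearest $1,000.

$2,748,000

σ_{63d} = 0.99% × √63 = 7.858%; μ_{63d} = 63 × 0.07% = 4.410%.
VaR = −(4.410%) + 1.960 × 7.858% = 10.992%.
On $25,000,000: 0.10992 × $25,000,000 = $2,748,000.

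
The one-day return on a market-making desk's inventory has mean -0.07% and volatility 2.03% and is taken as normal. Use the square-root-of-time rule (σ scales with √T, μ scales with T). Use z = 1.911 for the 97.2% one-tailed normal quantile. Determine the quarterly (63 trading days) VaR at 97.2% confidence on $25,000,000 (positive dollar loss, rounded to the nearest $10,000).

σ_{63d} = 2.03% × √63 = 16.113%; μ_{63d} = 63 × -0.07% = -4.410%.
VaR = −(-4.410%) + 1.911 × 16.113% = 35.202%.
On $25,000,000: 0.35202 × $25,000,000 = $8,800,500.

$8,800,000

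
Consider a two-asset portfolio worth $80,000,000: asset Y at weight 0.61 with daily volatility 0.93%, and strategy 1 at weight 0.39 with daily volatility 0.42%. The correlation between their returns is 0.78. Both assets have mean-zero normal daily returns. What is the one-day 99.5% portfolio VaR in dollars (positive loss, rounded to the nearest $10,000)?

$1,450,000

σ_p² = 0.61²·0.93² + 0.39²·0.42² + 2·0.78·0.61·0.39·0.93·0.42 = 0.4936 (%²).
σ_p = √0.4936 = 0.703%.
At 99.5%, z = 2.576.
VaR = 2.576 × 0.703% = 1.811%; on $80,000,000 that is $1,448,800.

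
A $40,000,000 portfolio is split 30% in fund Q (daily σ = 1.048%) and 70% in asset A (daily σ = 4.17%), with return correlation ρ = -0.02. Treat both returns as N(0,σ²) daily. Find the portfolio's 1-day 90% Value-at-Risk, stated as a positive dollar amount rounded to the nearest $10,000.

$1,500,000

σ_p² = 0.3²·1.048² + 0.7²·4.17² + 2·-0.02·0.3·0.7·1.048·4.17 = 8.5827 (%²).
σ_p = √8.5827 = 2.930%.
At 90%, z = 1.282.
VaR = 1.282 × 2.930% = 3.756%; on $40,000,000 that is $1,502,400.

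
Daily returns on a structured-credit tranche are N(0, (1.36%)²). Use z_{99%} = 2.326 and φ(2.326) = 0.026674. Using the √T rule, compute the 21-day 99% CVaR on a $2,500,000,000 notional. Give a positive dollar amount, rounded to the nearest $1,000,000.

$416,000,000

σ_{21d} = 1.36% × √21 = 6.232%.
ES multiplier = φ(z)/(1−α) = 0.026674/0.01 = 2.667.
ES = 6.232% × 2.667 = 16.621%; on $2,500,000,000: $415,525,000.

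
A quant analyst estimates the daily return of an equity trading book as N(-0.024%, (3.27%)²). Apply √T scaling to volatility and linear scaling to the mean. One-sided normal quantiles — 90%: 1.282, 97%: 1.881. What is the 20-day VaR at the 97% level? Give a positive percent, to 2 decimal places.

σ_{20d} = 3.27% × √20 = 14.624%; μ_{20d} = 20 × -0.024% = -0.480%.
VaR = −(-0.480%) + 1.881 × 14.624% = 27.988%.

27.99%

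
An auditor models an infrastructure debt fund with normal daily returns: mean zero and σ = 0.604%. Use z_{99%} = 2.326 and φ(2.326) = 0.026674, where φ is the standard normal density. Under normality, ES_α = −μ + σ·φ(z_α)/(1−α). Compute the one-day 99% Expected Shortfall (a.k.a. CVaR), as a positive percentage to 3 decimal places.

1.611%

Tail multiplier: φ(z)/(1−α) = 0.026674 / 0.01 = 2.667.
ES = 0.604% × 2.667 = 1.611%.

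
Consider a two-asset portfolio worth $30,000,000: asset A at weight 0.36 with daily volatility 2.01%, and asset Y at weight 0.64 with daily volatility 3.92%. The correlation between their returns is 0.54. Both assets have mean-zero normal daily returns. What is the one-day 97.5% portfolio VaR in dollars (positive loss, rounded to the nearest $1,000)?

σ_p² = 0.36²·2.01² + 0.64²·3.92² + 2·0.54·0.36·0.64·2.01·3.92 = 8.7783 (%²).
σ_p = √8.7783 = 2.963%.
At 97.5%, z = 1.960.
VaR = 1.960 × 2.963% = 5.807%; on $30,000,000 that is $1,742,100.

$1,742,000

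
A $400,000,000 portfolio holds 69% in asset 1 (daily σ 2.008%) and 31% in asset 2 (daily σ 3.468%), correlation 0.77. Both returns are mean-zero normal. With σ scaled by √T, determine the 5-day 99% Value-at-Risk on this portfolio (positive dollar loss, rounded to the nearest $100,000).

σ_p = √(0.69²·2.008² + 0.31²·3.468² + 2·0.77·0.69·0.31·2.008·3.468) = 2.317%.
σ_{5d} = 2.317% × √5 = 5.181%.
z(99%) = 2.326.
VaR = 2.326 × 5.181% = 12.051%; on $400,000,000 that is $48,204,000.

$48,200,000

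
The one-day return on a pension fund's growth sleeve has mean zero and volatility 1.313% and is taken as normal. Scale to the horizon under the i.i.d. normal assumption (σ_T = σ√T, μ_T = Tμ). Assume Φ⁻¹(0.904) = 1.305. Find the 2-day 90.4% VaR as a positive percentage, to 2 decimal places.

2.42%

σ_{2d} = 1.313% × √2 = 1.857%.
VaR = 1.305 × 1.857% = 2.423%.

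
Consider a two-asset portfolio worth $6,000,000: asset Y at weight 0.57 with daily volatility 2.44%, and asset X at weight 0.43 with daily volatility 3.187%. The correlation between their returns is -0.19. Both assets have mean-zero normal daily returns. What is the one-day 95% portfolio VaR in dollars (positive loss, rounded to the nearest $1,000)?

σ_p² = 0.57²·2.44² + 0.43²·3.187² + 2·-0.19·0.57·0.43·2.44·3.187 = 3.0881 (%²).
σ_p = √3.0881 = 1.757%.
At 95%, z = 1.645.
VaR = 1.645 × 1.757% = 2.890%; on $6,000,000 that is $173,400.

$173,000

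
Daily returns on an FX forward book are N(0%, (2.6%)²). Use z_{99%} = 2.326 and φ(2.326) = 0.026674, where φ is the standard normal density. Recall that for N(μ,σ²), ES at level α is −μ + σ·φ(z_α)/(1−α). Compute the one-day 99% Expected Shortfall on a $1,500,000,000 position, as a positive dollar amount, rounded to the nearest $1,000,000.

Tail multiplier: φ(z)/(1−α) = 0.026674 / 0.01 = 2.667.
ES = 2.6% × 2.667 = 6.934%.
On $1,500,000,000: 0.06934 × $1,500,000,000 = $104,010,000.

$104,000,000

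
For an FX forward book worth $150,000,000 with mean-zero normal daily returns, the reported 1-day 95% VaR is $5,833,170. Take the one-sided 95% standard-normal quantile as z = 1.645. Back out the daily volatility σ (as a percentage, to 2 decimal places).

2.36%

VaR as a fraction: $5,833,170 / $150,000,000 = 3.889%.
σ = VaR / z = 3.889% / 1.645 = 2.364%.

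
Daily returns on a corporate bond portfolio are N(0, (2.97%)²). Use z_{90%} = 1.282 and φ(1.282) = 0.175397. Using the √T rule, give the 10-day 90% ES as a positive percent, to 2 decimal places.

σ_{10d} = 2.97% × √10 = 9.392%.
ES multiplier = φ(z)/(1−α) = 0.175397/0.1 = 1.754.
ES = 9.392% × 1.754 = 16.474%.

16.47%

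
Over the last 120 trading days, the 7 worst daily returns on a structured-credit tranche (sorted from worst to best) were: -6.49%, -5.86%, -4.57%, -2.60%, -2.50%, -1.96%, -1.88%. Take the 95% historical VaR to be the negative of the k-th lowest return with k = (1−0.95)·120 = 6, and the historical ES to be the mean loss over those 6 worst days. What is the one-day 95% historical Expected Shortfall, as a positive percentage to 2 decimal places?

The 6 worst returns sum to -23.98%.
ES = −(-23.98%) / 6 = 3.9966…% ≈ 4.00%.

4.00%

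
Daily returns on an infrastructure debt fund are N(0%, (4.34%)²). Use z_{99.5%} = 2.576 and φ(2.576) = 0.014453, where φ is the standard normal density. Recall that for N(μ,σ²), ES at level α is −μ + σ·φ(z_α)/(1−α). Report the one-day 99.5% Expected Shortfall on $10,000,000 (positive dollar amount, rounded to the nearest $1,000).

$1,255,000

Tail multiplier: φ(z)/(1−α) = 0.014453 / 0.005 = 2.891.
ES = 4.34% × 2.891 = 12.547%.
On $10,000,000: 0.12547 × $10,000,000 = $1,254,700.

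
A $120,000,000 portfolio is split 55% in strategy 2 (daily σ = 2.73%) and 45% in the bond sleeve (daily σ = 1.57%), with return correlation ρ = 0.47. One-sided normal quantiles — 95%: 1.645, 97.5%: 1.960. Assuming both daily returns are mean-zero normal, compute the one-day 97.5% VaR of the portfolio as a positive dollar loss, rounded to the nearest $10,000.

σ_p² = 0.55²·2.73² + 0.45²·1.57² + 2·0.47·0.55·0.45·2.73·1.57 = 3.7508 (%²).
σ_p = √3.7508 = 1.937%.
VaR = 1.960 × 1.937% = 3.797%; on $120,000,000 that is $4,556,400.

$4,560,000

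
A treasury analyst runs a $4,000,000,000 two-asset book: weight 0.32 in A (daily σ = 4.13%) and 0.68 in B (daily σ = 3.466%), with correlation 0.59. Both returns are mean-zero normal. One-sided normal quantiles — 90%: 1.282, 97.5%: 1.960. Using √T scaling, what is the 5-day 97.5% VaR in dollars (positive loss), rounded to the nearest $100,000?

$580,800,000

σ_p = √(0.32²·4.13² + 0.68²·3.466² + 2·0.59·0.32·0.68·4.13·3.466) = 3.313%.
σ_{5d} = 3.313% × √5 = 7.408%.
VaR = 1.960 × 7.408% = 14.520%; on $4,000,000,000 that is $580,800,000.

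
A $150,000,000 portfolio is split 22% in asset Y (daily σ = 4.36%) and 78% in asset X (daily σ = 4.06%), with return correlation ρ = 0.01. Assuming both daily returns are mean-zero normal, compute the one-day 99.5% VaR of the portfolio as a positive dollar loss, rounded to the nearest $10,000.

$12,820,000

σ_p² = 0.22²·4.36² + 0.78²·4.06² + 2·0.01·0.22·0.78·4.36·4.06 = 11.0094 (%²).
σ_p = √11.0094 = 3.318%.
At 99.5%, z = 2.576.
VaR = 2.576 × 3.318% = 8.547%; on $150,000,000 that is $12,820,500.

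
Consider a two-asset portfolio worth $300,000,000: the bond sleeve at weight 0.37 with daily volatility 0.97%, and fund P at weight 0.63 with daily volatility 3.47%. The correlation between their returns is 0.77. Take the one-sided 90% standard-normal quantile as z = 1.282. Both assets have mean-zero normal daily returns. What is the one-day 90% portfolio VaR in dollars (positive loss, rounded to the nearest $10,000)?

$9,510,000

σ_p² = 0.37²·0.97² + 0.63²·3.47² + 2·0.77·0.37·0.63·0.97·3.47 = 6.1161 (%²).
σ_p = √6.1161 = 2.473%.
VaR = 1.282 × 2.473% = 3.170%; on $300,000,000 that is $9,510,000.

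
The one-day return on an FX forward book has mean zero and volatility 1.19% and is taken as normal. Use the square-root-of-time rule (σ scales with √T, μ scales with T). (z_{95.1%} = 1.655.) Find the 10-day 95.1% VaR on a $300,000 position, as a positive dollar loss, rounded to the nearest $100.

σ_{10d} = 1.19% × √10 = 3.763%.
VaR = 1.655 × 3.763% = 6.228%.
On $300,000: 0.06228 × $300,000 = $18,684.

$18,700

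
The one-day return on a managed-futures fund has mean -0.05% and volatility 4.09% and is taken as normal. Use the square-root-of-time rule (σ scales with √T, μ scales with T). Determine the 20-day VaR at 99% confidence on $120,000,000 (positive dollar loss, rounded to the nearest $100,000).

At 99%, z = 2.326.
σ_{20d} = 4.09% × √20 = 18.291%; μ_{20d} = 20 × -0.05% = -1.000%.
VaR = −(-1.000%) + 2.326 × 18.291% = 43.545%.
On $120,000,000: 0.43545 × $120,000,000 = $52,254,000.

$52,300,000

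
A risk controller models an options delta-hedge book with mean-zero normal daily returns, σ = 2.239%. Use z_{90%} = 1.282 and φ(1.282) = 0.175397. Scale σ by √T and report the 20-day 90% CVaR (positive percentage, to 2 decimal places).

σ_{20d} = 2.239% × √20 = 10.013%.
ES multiplier = φ(z)/(1−α) = 0.175397/0.1 = 1.754.
ES = 10.013% × 1.754 = 17.563%.

17.56%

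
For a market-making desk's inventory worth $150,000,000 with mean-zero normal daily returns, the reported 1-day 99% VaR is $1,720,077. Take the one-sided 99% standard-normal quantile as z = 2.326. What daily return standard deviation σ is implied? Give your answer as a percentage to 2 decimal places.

0.49%

VaR as a fraction: $1,720,077 / $150,000,000 = 1.147%.
σ = VaR / z = 1.147% / 2.326 = 0.493%.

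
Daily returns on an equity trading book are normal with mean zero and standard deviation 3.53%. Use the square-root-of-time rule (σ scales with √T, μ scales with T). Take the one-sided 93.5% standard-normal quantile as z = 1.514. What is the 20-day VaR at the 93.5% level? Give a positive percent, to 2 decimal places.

23.90%

σ_{20d} = 3.53% × √20 = 15.787%.
VaR = 1.514 × 15.787% = 23.902%.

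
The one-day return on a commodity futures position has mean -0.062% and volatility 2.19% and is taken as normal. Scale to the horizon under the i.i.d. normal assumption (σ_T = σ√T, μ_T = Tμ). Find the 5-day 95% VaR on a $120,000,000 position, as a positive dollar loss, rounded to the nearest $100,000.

At 95%, z = 1.645.
σ_{5d} = 2.19% × √5 = 4.897%; μ_{5d} = 5 × -0.062% = -0.310%.
VaR = −(-0.310%) + 1.645 × 4.897% = 8.366%.
On $120,000,000: 0.08366 × $120,000,000 = $10,039,200.

$10,000,000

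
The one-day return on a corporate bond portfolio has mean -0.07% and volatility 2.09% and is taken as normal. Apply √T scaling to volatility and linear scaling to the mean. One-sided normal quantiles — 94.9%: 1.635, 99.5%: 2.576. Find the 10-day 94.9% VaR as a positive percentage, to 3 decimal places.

σ_{10d} = 2.09% × √10 = 6.609%; μ_{10d} = 10 × -0.07% = -0.700%.
VaR = −(-0.700%) + 1.635 × 6.609% = 11.506%.

11.506%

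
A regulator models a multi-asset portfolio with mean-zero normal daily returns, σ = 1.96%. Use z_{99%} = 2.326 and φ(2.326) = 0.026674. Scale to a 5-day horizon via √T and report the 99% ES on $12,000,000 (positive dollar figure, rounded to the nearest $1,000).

σ_{5d} = 1.96% × √5 = 4.383%.
ES multiplier = φ(z)/(1−α) = 0.026674/0.01 = 2.667.
ES = 4.383% × 2.667 = 11.689%; on $12,000,000: $1,402,680.

$1,403,000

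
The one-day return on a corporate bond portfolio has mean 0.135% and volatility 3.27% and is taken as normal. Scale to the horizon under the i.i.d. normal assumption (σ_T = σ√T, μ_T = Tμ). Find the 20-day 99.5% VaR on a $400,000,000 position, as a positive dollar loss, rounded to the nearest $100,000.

At 99.5%, z = 2.576.
σ_{20d} = 3.27% × √20 = 14.624%; μ_{20d} = 20 × 0.135% = 2.700%.
VaR = −(2.700%) + 2.576 × 14.624% = 34.971%.
On $400,000,000: 0.34971 × $400,000,000 = $139,884,000.

$139,900,000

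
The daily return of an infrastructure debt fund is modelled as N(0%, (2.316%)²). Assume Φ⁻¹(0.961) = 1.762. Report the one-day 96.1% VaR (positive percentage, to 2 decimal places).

VaR = z·σ = 1.762 × 2.316% = 4.081%.

4.08%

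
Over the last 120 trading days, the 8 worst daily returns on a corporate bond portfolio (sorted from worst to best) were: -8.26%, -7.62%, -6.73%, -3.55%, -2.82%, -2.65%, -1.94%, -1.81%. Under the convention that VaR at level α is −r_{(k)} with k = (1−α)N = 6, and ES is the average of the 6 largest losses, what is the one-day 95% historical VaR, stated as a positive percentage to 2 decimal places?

k = 6; the 6th lowest return is -2.65%, so VaR = 2.65%.

2.65%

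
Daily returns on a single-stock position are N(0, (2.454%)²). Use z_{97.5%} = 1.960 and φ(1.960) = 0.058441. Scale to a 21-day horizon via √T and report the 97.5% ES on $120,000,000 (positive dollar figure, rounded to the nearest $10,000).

σ_{21d} = 2.454% × √21 = 11.246%.
ES multiplier = φ(z)/(1−α) = 0.058441/0.025 = 2.338.
ES = 11.246% × 2.338 = 26.293%; on $120,000,000: $31,551,600.

$31,550,000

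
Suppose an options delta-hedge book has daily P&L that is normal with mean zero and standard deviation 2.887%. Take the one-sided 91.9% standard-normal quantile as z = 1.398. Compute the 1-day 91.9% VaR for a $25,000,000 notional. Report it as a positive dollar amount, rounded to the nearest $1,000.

$1,009,000

VaR = z·σ = 1.398 × 2.887% = 4.036%.
On $25,000,000: 0.04036 × $25,000,000 = $1,009,000.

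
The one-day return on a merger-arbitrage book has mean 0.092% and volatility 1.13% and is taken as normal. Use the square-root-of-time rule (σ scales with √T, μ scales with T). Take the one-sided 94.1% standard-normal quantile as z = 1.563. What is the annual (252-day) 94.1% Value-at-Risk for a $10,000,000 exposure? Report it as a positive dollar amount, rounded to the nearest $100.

σ_{252d} = 1.13% × √252 = 17.938%; μ_{252d} = 252 × 0.092% = 23.184%.
VaR = −(23.184%) + 1.563 × 17.938% = 4.853%.
On $10,000,000: 0.04853 × $10,000,000 = $485,300.

$485,300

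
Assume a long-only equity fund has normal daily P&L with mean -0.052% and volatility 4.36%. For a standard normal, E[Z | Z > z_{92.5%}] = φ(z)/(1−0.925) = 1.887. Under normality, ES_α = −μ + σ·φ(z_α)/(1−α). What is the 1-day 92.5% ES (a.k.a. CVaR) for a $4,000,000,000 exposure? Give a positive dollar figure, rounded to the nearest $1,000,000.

$331,000,000

ES = −(-0.052%) + 4.36% × 1.887 = 8.279%.
On $4,000,000,000: 0.08279 × $4,000,000,000 = $331,160,000.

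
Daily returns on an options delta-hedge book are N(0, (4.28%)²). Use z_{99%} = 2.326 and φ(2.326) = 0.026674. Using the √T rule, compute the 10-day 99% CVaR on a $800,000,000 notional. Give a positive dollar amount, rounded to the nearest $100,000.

$288,800,000

σ_{10d} = 4.28% × √10 = 13.535%.
ES multiplier = φ(z)/(1−α) = 0.026674/0.01 = 2.667.
ES = 13.535% × 2.667 = 36.098%; on $800,000,000: $288,784,000.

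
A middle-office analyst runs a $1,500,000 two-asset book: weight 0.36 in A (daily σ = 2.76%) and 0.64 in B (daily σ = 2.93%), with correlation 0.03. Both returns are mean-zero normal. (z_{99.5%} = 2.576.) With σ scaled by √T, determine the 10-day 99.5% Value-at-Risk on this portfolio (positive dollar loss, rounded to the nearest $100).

$262,500

σ_p = √(0.36²·2.76² + 0.64²·2.93² + 2·0.03·0.36·0.64·2.76·2.93) = 2.148%.
σ_{10d} = 2.148% × √10 = 6.793%.
VaR = 2.576 × 6.793% = 17.499%; on $1,500,000 that is $262,485.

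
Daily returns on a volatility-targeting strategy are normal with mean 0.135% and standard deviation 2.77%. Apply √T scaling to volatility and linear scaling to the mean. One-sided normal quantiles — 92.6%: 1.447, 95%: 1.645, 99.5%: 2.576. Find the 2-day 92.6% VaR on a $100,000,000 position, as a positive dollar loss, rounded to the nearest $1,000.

$5,398,000

σ_{2d} = 2.77% × √2 = 3.917%; μ_{2d} = 2 × 0.135% = 0.270%.
VaR = −(0.270%) + 1.447 × 3.917% = 5.398%.
On $100,000,000: 0.05398 × $100,000,000 = $5,398,000.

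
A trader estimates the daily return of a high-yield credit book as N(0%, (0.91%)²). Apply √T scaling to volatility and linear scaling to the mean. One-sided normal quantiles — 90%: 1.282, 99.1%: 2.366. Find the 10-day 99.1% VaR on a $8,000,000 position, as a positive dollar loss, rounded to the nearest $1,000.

σ_{10d} = 0.91% × √10 = 2.878%.
VaR = 2.366 × 2.878% = 6.809%.
On $8,000,000: 0.06809 × $8,000,000 = $544,720.

$545,000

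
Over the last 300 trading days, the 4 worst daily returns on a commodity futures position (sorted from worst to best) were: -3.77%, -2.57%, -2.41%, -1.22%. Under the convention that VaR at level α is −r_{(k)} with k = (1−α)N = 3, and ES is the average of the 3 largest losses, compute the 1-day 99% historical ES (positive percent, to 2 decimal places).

2.92%

The 3 worst returns sum to -8.75%.
ES = −(-8.75%) / 3 = 2.9166…% ≈ 2.92%.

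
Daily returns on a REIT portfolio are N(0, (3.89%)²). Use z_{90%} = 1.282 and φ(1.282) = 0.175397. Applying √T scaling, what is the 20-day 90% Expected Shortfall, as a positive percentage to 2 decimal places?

σ_{20d} = 3.89% × √20 = 17.397%.
ES multiplier = φ(z)/(1−α) = 0.175397/0.1 = 1.754.
ES = 17.397% × 1.754 = 30.514%.

30.51%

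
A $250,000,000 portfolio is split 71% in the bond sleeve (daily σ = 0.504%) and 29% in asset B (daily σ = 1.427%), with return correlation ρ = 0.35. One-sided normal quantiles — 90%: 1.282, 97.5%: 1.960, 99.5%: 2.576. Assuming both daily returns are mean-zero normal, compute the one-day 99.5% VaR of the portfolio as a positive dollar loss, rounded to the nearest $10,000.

σ_p² = 0.71²·0.504² + 0.29²·1.427² + 2·0.35·0.71·0.29·0.504·1.427 = 0.4030 (%²).
σ_p = √0.4030 = 0.635%.
VaR = 2.576 × 0.635% = 1.636%; on $250,000,000 that is $4,090,000.

$4,090,000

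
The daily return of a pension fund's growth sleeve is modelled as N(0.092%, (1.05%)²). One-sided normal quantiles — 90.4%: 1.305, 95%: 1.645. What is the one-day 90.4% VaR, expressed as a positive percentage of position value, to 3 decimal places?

1.278%

VaR = −μ + z·σ = −(0.092%) + 1.305 × 1.05% = 1.278%.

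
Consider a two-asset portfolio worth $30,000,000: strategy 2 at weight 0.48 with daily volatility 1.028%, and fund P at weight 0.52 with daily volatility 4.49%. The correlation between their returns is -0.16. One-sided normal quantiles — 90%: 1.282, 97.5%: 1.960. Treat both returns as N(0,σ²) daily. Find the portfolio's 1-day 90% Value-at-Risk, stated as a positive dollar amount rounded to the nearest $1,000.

$888,000

σ_p² = 0.48²·1.028² + 0.52²·4.49² + 2·-0.16·0.48·0.52·1.028·4.49 = 5.3261 (%²).
σ_p = √5.3261 = 2.308%.
VaR = 1.282 × 2.308% = 2.959%; on $30,000,000 that is $887,700.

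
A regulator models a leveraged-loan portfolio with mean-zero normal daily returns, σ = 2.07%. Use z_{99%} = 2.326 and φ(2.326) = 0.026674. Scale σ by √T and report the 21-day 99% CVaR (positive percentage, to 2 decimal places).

25.30%

σ_{21d} = 2.07% × √21 = 9.486%.
ES multiplier = φ(z)/(1−α) = 0.026674/0.01 = 2.667.
ES = 9.486% × 2.667 = 25.299%.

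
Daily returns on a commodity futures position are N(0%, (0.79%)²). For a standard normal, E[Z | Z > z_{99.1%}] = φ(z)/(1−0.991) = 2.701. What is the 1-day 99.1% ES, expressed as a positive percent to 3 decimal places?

ES = 0.79% × 2.701 = 2.134%.

2.134%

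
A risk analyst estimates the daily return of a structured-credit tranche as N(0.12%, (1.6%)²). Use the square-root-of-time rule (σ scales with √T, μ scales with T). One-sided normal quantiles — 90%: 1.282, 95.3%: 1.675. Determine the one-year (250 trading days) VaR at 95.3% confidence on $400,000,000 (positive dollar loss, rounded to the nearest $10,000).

$49,500,000

σ_{250d} = 1.6% × √250 = 25.298%; μ_{250d} = 250 × 0.12% = 30.000%.
VaR = −(30.000%) + 1.675 × 25.298% = 12.374%.
On $400,000,000: 0.12374 × $400,000,000 = $49,496,000.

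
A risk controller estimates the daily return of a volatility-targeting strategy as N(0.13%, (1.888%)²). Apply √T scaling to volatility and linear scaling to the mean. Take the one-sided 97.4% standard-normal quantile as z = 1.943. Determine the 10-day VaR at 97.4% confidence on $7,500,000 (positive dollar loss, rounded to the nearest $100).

σ_{10d} = 1.888% × √10 = 5.970%; μ_{10d} = 10 × 0.13% = 1.300%.
VaR = −(1.300%) + 1.943 × 5.970% = 10.300%.
On $7,500,000: 0.10300 × $7,500,000 = $772,500.

$772,500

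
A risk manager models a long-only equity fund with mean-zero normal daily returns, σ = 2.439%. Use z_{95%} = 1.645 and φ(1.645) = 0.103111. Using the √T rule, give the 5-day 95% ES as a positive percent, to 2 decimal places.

11.25%

σ_{5d} = 2.439% × √5 = 5.454%.
ES multiplier = φ(z)/(1−α) = 0.103111/0.05 = 2.062.
ES = 5.454% × 2.062 = 11.246%.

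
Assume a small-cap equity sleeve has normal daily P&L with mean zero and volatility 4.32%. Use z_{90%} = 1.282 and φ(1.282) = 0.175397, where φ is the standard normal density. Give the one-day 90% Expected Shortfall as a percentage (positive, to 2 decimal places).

7.58%

Tail multiplier: φ(z)/(1−α) = 0.175397 / 0.1 = 1.754.
ES = 4.32% × 1.754 = 7.577%.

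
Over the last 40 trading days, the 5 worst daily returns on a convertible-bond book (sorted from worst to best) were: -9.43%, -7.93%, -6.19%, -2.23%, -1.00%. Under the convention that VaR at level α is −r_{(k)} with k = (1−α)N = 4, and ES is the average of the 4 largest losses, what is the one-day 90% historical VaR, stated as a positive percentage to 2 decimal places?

k = 4; the 4th lowest return is -2.23%, so VaR = 2.23%.

2.23%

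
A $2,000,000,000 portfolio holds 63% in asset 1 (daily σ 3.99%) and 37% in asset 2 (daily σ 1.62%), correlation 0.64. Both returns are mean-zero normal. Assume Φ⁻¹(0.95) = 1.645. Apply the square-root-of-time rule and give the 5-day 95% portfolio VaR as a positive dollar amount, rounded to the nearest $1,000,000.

σ_p = √(0.63²·3.99² + 0.37²·1.62² + 2·0.64·0.63·0.37·3.99·1.62) = 2.934%.
σ_{5d} = 2.934% × √5 = 6.561%.
VaR = 1.645 × 6.561% = 10.793%; on $2,000,000,000 that is $215,860,000.

$216,000,000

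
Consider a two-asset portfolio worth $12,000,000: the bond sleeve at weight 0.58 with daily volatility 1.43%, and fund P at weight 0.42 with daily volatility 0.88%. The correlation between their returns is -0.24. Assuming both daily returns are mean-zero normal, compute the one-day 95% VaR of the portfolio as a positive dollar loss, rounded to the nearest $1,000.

$162,000

σ_p² = 0.58²·1.43² + 0.42²·0.88² + 2·-0.24·0.58·0.42·1.43·0.88 = 0.6774 (%²).
σ_p = √0.6774 = 0.823%.
At 95%, z = 1.645.
VaR = 1.645 × 0.823% = 1.354%; on $12,000,000 that is $162,480.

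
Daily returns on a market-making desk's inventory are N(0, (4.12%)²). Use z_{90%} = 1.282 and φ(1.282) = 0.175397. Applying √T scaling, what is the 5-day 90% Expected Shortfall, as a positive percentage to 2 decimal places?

σ_{5d} = 4.12% × √5 = 9.213%.
ES multiplier = φ(z)/(1−α) = 0.175397/0.1 = 1.754.
ES = 9.213% × 1.754 = 16.160%.

16.16%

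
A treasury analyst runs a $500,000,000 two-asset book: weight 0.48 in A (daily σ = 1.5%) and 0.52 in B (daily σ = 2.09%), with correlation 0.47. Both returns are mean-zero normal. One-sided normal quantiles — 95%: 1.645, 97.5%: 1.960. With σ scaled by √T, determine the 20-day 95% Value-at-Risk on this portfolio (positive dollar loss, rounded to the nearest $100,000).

σ_p = √(0.48²·1.5² + 0.52²·2.09² + 2·0.47·0.48·0.52·1.5·2.09) = 1.560%.
σ_{20d} = 1.560% × √20 = 6.977%.
VaR = 1.645 × 6.977% = 11.477%; on $500,000,000 that is $57,385,000.

$57,400,000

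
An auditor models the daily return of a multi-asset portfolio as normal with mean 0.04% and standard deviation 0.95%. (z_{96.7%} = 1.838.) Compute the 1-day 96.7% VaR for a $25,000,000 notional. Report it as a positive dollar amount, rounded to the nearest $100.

$426,500

VaR = −μ + z·σ = −(0.04%) + 1.838 × 0.95% = 1.706%.
On $25,000,000: 0.01706 × $25,000,000 = $426,500.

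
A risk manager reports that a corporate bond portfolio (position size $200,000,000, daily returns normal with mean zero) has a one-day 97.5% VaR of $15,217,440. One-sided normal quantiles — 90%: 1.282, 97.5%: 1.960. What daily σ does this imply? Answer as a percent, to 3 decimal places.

VaR as a fraction: $15,217,440 / $200,000,000 = 7.609%.
σ = VaR / z = 7.609% / 1.960 = 3.882%.

3.882%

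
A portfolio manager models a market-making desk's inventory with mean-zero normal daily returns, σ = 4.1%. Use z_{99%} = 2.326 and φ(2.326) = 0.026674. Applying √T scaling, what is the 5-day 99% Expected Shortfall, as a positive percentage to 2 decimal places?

σ_{5d} = 4.1% × √5 = 9.168%.
ES multiplier = φ(z)/(1−α) = 0.026674/0.01 = 2.667.
ES = 9.168% × 2.667 = 24.451%.

24.45%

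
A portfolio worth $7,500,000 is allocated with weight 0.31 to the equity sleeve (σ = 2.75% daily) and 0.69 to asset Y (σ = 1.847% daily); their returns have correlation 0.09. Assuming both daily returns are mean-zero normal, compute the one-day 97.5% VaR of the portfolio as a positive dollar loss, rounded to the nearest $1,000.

$235,000

σ_p² = 0.31²·2.75² + 0.69²·1.847² + 2·0.09·0.31·0.69·2.75·1.847 = 2.5465 (%²).
σ_p = √2.5465 = 1.596%.
At 97.5%, z = 1.960.
VaR = 1.960 × 1.596% = 3.128%; on $7,500,000 that is $234,600.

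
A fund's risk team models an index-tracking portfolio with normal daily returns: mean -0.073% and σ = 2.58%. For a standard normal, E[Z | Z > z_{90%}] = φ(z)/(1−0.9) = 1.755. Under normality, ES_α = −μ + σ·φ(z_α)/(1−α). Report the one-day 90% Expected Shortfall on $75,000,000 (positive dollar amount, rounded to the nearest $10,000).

ES = −(-0.073%) + 2.58% × 1.755 = 4.601%.
On $75,000,000: 0.04601 × $75,000,000 = $3,450,750.

$3,450,000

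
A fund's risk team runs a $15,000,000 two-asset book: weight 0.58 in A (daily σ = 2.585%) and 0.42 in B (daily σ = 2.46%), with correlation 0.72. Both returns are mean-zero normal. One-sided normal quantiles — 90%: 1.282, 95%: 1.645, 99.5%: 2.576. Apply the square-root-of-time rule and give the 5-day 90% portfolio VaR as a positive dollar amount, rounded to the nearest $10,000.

σ_p = √(0.58²·2.585² + 0.42²·2.46² + 2·0.72·0.58·0.42·2.585·2.46) = 2.355%.
σ_{5d} = 2.355% × √5 = 5.266%.
VaR = 1.282 × 5.266% = 6.751%; on $15,000,000 that is $1,012,650.

$1,010,000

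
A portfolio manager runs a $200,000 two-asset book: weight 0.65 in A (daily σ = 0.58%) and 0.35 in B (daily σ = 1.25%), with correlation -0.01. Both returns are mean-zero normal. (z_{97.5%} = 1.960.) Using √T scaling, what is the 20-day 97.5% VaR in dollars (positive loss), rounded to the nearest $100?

$10,100

σ_p = √(0.65²·0.58² + 0.35²·1.25² + 2·-0.01·0.65·0.35·0.58·1.25) = 0.575%.
σ_{20d} = 0.575% × √20 = 2.571%.
VaR = 1.960 × 2.571% = 5.039%; on $200,000 that is $10,078.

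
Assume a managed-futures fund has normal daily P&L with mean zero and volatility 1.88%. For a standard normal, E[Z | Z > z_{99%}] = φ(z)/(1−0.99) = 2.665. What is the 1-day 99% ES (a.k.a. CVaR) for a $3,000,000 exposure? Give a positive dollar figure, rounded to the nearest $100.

$150,300

ES = 1.88% × 2.665 = 5.010%.
On $3,000,000: 0.05010 × $3,000,000 = $150,300.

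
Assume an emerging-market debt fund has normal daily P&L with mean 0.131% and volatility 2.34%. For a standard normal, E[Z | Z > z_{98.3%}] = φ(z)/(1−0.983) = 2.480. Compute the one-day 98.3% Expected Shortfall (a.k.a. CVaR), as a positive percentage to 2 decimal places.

5.67%

ES = −(0.131%) + 2.34% × 2.480 = 5.672%.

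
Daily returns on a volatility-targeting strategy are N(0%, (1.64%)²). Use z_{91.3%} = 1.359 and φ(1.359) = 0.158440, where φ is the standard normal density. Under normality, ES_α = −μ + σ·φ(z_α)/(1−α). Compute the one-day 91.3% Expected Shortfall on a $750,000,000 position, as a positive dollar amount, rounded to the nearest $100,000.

$22,400,000

Tail multiplier: φ(z)/(1−α) = 0.158440 / 0.087 = 1.821.
ES = 1.64% × 1.821 = 2.986%.
On $750,000,000: 0.02986 × $750,000,000 = $22,395,000.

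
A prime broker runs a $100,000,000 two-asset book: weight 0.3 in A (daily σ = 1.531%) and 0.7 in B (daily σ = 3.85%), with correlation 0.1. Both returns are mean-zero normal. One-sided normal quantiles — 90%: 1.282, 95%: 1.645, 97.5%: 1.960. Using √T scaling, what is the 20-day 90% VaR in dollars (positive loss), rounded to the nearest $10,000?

σ_p = √(0.3²·1.531² + 0.7²·3.85² + 2·0.1·0.3·0.7·1.531·3.85) = 2.779%.
σ_{20d} = 2.779% × √20 = 12.428%.
VaR = 1.282 × 12.428% = 15.933%; on $100,000,000 that is $15,933,000.

$15,930,000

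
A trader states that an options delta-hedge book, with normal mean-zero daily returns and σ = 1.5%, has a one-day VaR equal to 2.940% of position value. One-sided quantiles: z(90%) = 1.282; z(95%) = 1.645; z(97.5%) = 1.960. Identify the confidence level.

97.5%

Implied z = VaR/σ = 2.940 / 1.5 = 1.960.
This matches z(97.5%) = 1.960.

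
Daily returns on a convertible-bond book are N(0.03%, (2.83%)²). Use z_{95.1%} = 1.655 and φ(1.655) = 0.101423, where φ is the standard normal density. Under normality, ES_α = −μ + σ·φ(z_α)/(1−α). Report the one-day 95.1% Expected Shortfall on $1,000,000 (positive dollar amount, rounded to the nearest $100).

$58,300

Tail multiplier: φ(z)/(1−α) = 0.101423 / 0.049 = 2.070.
ES = −(0.03%) + 2.83% × 2.070 = 5.828%.
On $1,000,000: 0.05828 × $1,000,000 = $58,280.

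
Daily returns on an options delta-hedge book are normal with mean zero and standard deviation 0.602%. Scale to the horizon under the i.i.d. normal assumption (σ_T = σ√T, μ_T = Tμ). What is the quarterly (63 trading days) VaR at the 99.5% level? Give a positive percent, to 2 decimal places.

12.31%

At 99.5%, z = 2.576.
σ_{63d} = 0.602% × √63 = 4.778%.
VaR = 2.576 × 4.778% = 12.308%.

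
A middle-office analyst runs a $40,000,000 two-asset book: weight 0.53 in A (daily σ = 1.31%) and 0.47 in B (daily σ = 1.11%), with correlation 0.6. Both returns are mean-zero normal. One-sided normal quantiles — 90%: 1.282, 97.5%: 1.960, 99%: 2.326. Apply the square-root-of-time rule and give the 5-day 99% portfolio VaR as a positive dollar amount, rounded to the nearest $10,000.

$2,270,000

σ_p = √(0.53²·1.31² + 0.47²·1.11² + 2·0.6·0.53·0.47·1.31·1.11) = 1.090%.
σ_{5d} = 1.090% × √5 = 2.437%.
VaR = 2.326 × 2.437% = 5.668%; on $40,000,000 that is $2,267,200.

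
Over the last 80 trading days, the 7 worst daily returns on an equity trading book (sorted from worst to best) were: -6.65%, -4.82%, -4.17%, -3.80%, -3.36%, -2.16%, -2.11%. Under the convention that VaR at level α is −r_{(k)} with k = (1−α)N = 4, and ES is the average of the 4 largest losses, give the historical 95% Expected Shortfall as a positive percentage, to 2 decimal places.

The 4 worst returns sum to -19.44%.
ES = −(-19.44%) / 4 = 4.86%.

4.86%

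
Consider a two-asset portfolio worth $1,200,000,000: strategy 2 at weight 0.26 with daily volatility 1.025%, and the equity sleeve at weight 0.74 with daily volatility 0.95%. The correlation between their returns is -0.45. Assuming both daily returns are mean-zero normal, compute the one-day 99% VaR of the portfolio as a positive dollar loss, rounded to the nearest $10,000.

σ_p² = 0.26²·1.025² + 0.74²·0.95² + 2·-0.45·0.26·0.74·1.025·0.95 = 0.3966 (%²).
σ_p = √0.3966 = 0.630%.
At 99%, z = 2.326.
VaR = 2.326 × 0.630% = 1.465%; on $1,200,000,000 that is $17,580,000.

$17,580,000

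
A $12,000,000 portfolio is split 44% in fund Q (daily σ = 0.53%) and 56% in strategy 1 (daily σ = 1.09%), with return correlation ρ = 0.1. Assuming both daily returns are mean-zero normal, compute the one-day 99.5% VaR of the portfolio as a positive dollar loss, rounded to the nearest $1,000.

σ_p² = 0.44²·0.53² + 0.56²·1.09² + 2·0.1·0.44·0.56·0.53·1.09 = 0.4554 (%²).
σ_p = √0.4554 = 0.675%.
At 99.5%, z = 2.576.
VaR = 2.576 × 0.675% = 1.739%; on $12,000,000 that is $208,680.

$209,000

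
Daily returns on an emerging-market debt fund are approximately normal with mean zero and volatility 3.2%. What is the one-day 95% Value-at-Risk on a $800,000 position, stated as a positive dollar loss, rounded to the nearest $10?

At 95% one-sided, z = 1.645.
VaR = z·σ = 1.645 × 3.2% = 5.264%.
On $800,000: 0.05264 × $800,000 = $42,112.

$42,110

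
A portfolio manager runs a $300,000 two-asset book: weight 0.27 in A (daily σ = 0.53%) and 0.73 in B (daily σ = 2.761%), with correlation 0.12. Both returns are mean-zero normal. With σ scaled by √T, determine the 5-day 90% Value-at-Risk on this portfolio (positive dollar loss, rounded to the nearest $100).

$17,500

σ_p = √(0.27²·0.53² + 0.73²·2.761² + 2·0.12·0.27·0.73·0.53·2.761) = 2.038%.
σ_{5d} = 2.038% × √5 = 4.557%.
z(90%) = 1.282.
VaR = 1.282 × 4.557% = 5.842%; on $300,000 that is $17,526.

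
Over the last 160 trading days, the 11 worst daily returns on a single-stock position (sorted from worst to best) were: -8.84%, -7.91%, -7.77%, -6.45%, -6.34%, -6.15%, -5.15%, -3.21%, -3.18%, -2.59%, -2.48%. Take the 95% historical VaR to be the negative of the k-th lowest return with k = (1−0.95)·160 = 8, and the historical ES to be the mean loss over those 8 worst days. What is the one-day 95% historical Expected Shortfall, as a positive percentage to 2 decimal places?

The 8 worst returns sum to -51.82%.
ES = −(-51.82%) / 8 = 6.4775% ≈ 6.48%.

6.48%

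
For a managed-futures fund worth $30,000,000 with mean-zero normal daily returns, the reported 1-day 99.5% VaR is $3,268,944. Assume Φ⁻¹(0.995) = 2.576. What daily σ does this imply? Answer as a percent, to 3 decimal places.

4.230%

VaR as a fraction: $3,268,944 / $30,000,000 = 10.896%.
σ = VaR / z = 10.896% / 2.576 = 4.230%.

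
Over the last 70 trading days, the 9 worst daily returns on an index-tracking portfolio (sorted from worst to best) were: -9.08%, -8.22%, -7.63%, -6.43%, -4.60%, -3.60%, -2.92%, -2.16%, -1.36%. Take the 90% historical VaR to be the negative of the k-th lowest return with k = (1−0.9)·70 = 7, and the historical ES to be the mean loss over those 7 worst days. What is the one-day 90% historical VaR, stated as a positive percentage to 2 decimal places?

k = 7; the 7th lowest return is -2.92%, so VaR = 2.92%.

2.92%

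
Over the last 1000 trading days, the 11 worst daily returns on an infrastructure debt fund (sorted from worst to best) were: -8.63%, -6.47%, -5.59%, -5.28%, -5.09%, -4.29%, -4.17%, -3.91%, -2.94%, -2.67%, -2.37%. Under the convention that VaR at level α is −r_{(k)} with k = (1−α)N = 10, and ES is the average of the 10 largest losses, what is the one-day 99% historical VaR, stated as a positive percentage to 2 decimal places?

2.67%

k = 10; the 10th lowest return is -2.67%, so VaR = 2.67%.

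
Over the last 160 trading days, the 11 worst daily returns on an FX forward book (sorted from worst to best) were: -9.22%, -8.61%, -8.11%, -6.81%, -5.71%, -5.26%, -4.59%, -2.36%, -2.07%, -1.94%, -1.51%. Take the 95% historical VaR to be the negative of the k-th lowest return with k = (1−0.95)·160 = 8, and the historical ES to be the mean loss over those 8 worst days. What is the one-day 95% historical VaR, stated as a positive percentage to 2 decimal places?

2.36%

k = 8; the 8th lowest return is -2.36%, so VaR = 2.36%.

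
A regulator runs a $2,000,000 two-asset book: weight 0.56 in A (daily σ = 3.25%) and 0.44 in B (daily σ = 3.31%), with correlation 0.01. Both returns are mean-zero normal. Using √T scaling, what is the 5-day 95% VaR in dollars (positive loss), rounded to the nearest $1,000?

$172,000

σ_p = √(0.56²·3.25² + 0.44²·3.31² + 2·0.01·0.56·0.44·3.25·3.31) = 2.342%.
σ_{5d} = 2.342% × √5 = 5.237%.
z(95%) = 1.645.
VaR = 1.645 × 5.237% = 8.615%; on $2,000,000 that is $172,300.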